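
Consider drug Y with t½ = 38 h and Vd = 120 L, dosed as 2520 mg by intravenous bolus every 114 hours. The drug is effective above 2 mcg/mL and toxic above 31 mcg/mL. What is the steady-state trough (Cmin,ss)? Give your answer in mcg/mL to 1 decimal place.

The dosing interval is 3 half-lives, so f = 2^(−3) = 0.125.
Accumulation ratio R = 1/(1 − f) = 1/0.875 = 8/7.
Single-dose peak C₀ = D/Vd = 2520/120 = 21 mcg/mL.
Steady-state peak Cmax,ss = C₀·R = 21 × 8/7 ≈ 24.000 mcg/mL.
Steady-state trough Cmin,ss = Cmax,ss·f ≈ 24.000 × 0.125 ≈ 3.000 mcg/mL.
Trough 3.0 mcg/mL vs MEC 2 mcg/mL: adequate.

3.0 mcg/mL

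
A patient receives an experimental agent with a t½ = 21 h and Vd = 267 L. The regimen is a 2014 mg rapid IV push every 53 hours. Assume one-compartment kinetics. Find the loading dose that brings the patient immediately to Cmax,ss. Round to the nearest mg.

f = (1/2)^(53/21) ≈ 0.173883; accumulation ratio R = 1/(1−f) ≈ 1.21048.
Loading dose to hit Cmax,ss on first dose: D_load = D_maint·R ≈ 2014 × 1.21048 ≈ 2437.91 mg.

2438 mg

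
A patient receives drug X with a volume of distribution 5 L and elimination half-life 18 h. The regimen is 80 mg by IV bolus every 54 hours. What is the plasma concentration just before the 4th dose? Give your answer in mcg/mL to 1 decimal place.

f = (1/2)^(τ/t½) = (1/2)^(54/18) ≈ 0.1250.
C₀ = D/Vd = 80/5 ≈ 16.000 mcg/mL.
Before the 4th dose, 3 doses have been given. Superposition: Cmin = C₀·(f + f² + … + f^3).
≈ 16.000 × (0.1250 + 0.0156 + 0.0020) ≈ 16.000 × 0.1426 ≈ 2.282 mcg/mL.

2.3 mcg/mL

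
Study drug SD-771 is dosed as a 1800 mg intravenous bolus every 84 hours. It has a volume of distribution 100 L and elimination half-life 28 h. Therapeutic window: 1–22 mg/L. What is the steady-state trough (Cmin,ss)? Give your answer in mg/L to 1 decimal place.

2.6 mg/L

τ = 84 h = 3 half-lives, so f = (1/2)^3 = 0.125.
Accumulation ratio R = 1/(1 − f) = 1/0.875 = 8/7.
Single-dose peak C₀ = D/Vd = 1800/100 = 18 mg/L.
Steady-state peak Cmax,ss = C₀·R = 18 × 8/7 ≈ 20.571 mg/L.
Steady-state trough Cmin,ss = Cmax,ss·f ≈ 20.571 × 0.125 ≈ 2.571 mg/L.
Trough 2.6 mg/L vs MEC 1 mg/L: adequate.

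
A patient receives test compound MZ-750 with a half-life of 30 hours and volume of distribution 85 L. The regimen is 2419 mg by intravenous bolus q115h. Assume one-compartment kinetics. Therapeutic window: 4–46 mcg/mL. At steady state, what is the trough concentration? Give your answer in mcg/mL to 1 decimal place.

2.1 mcg/mL

τ/t½ = 115/30 ≈ 3.8333, so fraction remaining f = (1/2)^(115/30) ≈ 0.0702.
Each bolus raises the concentration by D/Vd = 2419/85 ≈ 28.459 mcg/mL.
Steady-state trough Cmin,ss = C₀·f/(1−f) ≈ 28.459 × 0.0702/0.9298 ≈ 2.149 mcg/mL.
Trough 2.1 mcg/mL vs MEC 4 mcg/mL: subtherapeutic.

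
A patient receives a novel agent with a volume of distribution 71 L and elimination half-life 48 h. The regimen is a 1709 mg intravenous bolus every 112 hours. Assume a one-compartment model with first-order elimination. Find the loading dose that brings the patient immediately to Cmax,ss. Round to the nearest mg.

2132 mg

f = (1/2)^(112/48) ≈ 0.198425; accumulation ratio R = 1/(1−f) ≈ 1.24754.
Loading dose to hit Cmax,ss on first dose: D_load = D_maint·R ≈ 1709 × 1.24754 ≈ 2132.05 mg.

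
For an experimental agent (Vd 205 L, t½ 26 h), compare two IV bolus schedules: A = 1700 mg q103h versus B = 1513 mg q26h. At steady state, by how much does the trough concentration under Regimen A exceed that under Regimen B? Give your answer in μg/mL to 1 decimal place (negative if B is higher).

Regimen A: f = (1/2)^(103/26) ≈ 0.0642; Cmin,ss = (1700/205)·f/(1−f) ≈ 0.569 μg/mL.
Regimen B: f = (1/2)^(26/26) ≈ 0.5000; Cmin,ss = (1513/205)·f/(1−f) ≈ 7.380 μg/mL.
Difference ≈ 0.569 − 7.380 ≈ -6.811 μg/mL.

-6.8 μg/mL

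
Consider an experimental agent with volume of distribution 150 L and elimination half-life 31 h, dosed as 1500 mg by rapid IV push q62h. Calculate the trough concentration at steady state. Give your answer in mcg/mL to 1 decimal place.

τ = 62 h = 2 half-lives, so f = (1/2)^2 = 0.25.
At steady state, R = 1/(1 − 0.25) = 4/3.
Single-dose peak C₀ = D/Vd = 1500/150 = 10 mcg/mL.
Steady-state peak Cmax,ss = C₀·R = 10 × 4/3 ≈ 13.333 mcg/mL.
Steady-state trough Cmin,ss = Cmax,ss·f ≈ 13.333 × 0.25 ≈ 3.333 mcg/mL.

3.3 mcg/mL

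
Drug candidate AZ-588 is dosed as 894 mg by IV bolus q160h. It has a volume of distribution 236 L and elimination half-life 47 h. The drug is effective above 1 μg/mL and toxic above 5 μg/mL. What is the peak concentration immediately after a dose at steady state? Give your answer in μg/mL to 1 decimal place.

4.2 μg/mL

τ/t½ = 160/47 ≈ 3.4043, so fraction remaining f = (1/2)^(160/47) ≈ 0.0945.
Accumulation ratio R = 1/(1 − f) ≈ 1/0.9055 ≈ 1.1044.
Each bolus raises the concentration by D/Vd = 894/236 ≈ 3.788 μg/mL.
Steady-state peak Cmax,ss = C₀·R ≈ 3.788 × 1.1044 ≈ 4.183 μg/mL.
Peak 4.2 μg/mL vs MTC 5 μg/mL: below toxic threshold.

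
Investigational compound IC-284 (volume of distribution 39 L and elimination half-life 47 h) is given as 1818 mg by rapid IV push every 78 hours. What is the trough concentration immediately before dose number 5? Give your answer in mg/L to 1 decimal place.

f = (1/2)^(τ/t½) = (1/2)^(78/47) ≈ 0.3165.
C₀ = D/Vd = 1818/39 ≈ 46.615 mg/L.
Before the 5th dose, 4 doses have been given. Superposition: Cmin = C₀·(f + f² + … + f^4).
≈ 46.615 × (0.3165 + 0.1002 + 0.0317 + 0.0100) ≈ 46.615 × 0.4584 ≈ 21.368 mg/L.

21.4 mg/L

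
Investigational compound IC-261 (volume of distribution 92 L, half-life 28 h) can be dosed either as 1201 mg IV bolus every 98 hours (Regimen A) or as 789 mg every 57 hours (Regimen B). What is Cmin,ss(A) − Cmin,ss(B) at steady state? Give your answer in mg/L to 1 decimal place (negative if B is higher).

-1.5 mg/L

Regimen A: f = (1/2)^(98/28) ≈ 0.0884; Cmin,ss = (1201/92)·f/(1−f) ≈ 1.266 mg/L.
Regimen B: f = (1/2)^(57/28) ≈ 0.2439; Cmin,ss = (789/92)·f/(1−f) ≈ 2.766 mg/L.
Difference ≈ 1.266 − 2.766 ≈ -1.500 mg/L.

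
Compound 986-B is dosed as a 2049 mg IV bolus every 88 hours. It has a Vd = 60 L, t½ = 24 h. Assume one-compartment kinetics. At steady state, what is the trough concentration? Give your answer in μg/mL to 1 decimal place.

τ/t½ = 88/24 ≈ 3.6667, so fraction remaining f = (1/2)^(88/24) ≈ 0.0787.
Each bolus raises the concentration by D/Vd = 2049/60 ≈ 34.150 μg/mL.
Steady-state trough Cmin,ss = C₀·f/(1−f) ≈ 34.150 × 0.0787/0.9213 ≈ 2.917 μg/mL.

2.9 μg/mL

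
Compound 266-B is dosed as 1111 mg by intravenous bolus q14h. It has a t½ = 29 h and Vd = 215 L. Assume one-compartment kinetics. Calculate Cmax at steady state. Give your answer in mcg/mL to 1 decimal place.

τ/t½ = 14/29 ≈ 0.48276, so fraction remaining f = (1/2)^(14/29) ≈ 0.7156.
Accumulation ratio R = 1/(1 − f) ≈ 1/0.2844 ≈ 3.5162.
Single-dose peak C₀ = D/Vd = 1111/215 ≈ 5.167 mcg/mL.
Steady-state peak Cmax,ss = C₀·R ≈ 5.167 × 3.5162 ≈ 18.168 mcg/mL.

18.2 mcg/mL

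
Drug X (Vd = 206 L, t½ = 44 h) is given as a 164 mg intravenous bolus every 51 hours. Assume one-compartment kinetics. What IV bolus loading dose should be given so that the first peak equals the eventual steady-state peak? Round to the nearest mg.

297 mg

f = (1/2)^(51/44) ≈ 0.447795; accumulation ratio R = 1/(1−f) ≈ 1.81092.
Loading dose to hit Cmax,ss on first dose: D_load = D_maint·R ≈ 164 × 1.81092 ≈ 296.99 mg.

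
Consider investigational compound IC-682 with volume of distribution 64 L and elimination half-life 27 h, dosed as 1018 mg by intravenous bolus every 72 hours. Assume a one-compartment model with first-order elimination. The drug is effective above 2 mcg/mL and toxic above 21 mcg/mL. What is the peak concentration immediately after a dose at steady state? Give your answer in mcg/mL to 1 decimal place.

τ/t½ = 72/27 ≈ 2.6667, so fraction remaining f = (1/2)^(72/27) ≈ 0.1575.
At steady state, accumulation factor R = 1/(1 − e^(−kτ)) ≈ 1.1869.
Single-dose peak C₀ = D/Vd = 1018/64 ≈ 15.906 mcg/mL.
Steady-state peak Cmax,ss = C₀·R ≈ 15.906 × 1.1869 ≈ 18.879 mcg/mL.
Peak 18.9 mcg/mL vs MTC 21 mcg/mL: below toxic threshold.

18.9 mcg/mL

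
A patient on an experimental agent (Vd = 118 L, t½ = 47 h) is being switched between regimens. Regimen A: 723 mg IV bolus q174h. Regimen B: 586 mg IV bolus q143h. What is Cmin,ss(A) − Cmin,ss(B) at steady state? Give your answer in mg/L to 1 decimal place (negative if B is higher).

Regimen A: f = (1/2)^(174/47) ≈ 0.0768; Cmin,ss = (723/118)·f/(1−f) ≈ 0.510 mg/L.
Regimen B: f = (1/2)^(143/47) ≈ 0.1214; Cmin,ss = (586/118)·f/(1−f) ≈ 0.686 mg/L.
Difference ≈ 0.510 − 0.686 ≈ -0.176 mg/L.

-0.2 mg/L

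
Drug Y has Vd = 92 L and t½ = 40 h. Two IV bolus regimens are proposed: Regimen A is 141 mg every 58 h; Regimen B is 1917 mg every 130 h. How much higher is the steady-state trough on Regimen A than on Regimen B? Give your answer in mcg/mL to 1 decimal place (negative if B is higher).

Regimen A: f = (1/2)^(58/40) ≈ 0.3660; Cmin,ss = (141/92)·f/(1−f) ≈ 0.885 mcg/mL.
Regimen B: f = (1/2)^(130/40) ≈ 0.1051; Cmin,ss = (1917/92)·f/(1−f) ≈ 2.447 mcg/mL.
Difference ≈ 0.885 − 2.447 ≈ -1.562 mcg/mL.

-1.6 mcg/mL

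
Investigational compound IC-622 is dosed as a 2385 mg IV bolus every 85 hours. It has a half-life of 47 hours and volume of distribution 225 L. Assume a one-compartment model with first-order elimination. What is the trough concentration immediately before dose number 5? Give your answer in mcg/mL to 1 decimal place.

4.2 mcg/mL

f = (1/2)^(τ/t½) = (1/2)^(85/47) ≈ 0.2855.
C₀ = D/Vd = 2385/225 ≈ 10.600 mcg/mL.
Before the 5th dose, 4 doses have been given. Superposition: Cmin = C₀·(f + f² + … + f^4).
≈ 10.600 × (0.2855 + 0.0815 + 0.0233 + 0.0066) ≈ 10.600 × 0.3969 ≈ 4.207 mcg/mL.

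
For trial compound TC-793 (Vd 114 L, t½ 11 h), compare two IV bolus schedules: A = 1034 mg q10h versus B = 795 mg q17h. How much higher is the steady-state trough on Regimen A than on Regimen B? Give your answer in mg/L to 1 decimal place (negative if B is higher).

Regimen A: f = (1/2)^(10/11) ≈ 0.5325; Cmin,ss = (1034/114)·f/(1−f) ≈ 10.331 mg/L.
Regimen B: f = (1/2)^(17/11) ≈ 0.3426; Cmin,ss = (795/114)·f/(1−f) ≈ 3.634 mg/L.
Difference ≈ 10.331 − 3.634 ≈ 6.697 mg/L.

6.7 mg/L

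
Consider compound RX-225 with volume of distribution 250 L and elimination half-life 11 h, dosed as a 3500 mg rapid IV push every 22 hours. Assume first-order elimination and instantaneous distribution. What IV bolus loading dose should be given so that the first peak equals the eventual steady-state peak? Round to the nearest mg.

f = (1/2)^(22/11) ≈ 0.250000; accumulation ratio R = 1/(1−f) ≈ 1.33333.
Loading dose to hit Cmax,ss on first dose: D_load = D_maint·R ≈ 3500 × 1.33333 ≈ 4666.65 mg.

4667 mg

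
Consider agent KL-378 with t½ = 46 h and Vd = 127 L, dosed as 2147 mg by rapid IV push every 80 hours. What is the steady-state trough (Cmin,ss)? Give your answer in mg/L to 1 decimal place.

7.2 mg/L

τ/t½ = 80/46 ≈ 1.7391, so fraction remaining f = (1/2)^(80/46) ≈ 0.2996.
Single-dose peak C₀ = D/Vd = 2147/127 ≈ 16.906 mg/L.
Steady-state trough Cmin,ss = C₀·f/(1−f) ≈ 16.906 × 0.2996/0.7004 ≈ 7.232 mg/L.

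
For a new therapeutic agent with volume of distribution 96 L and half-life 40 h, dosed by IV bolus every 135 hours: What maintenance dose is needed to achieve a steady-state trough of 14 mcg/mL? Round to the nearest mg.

12600 mg

τ/t½ = 135/40 ≈ 3.375, so f = (1/2)^(135/40) ≈ 0.096388.
Cmin,ss = (D/Vd)·f/(1−f), so D = Cmin,ss·Vd·(1−f)/f.
D = 14 × 96 × (1−f)/f ≈ 14 × 96 × 9.37474 ≈ 12599.65 mg.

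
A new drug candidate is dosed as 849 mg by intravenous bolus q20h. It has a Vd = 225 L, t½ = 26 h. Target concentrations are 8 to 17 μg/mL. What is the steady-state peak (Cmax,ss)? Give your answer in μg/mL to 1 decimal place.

τ/t½ = 20/26 ≈ 0.76923, so fraction remaining f = (1/2)^(20/26) ≈ 0.5867.
At steady state, accumulation factor R = 1/(1 − e^(−kτ)) ≈ 2.4195.
Each bolus raises the concentration by D/Vd = 849/225 ≈ 3.773 μg/mL.
Cmax,ss = C₀/(1 − f) ≈ 3.773/0.4133 ≈ 9.129 μg/mL.
Peak 9.1 μg/mL vs MTC 17 μg/mL: below toxic threshold.

9.1 μg/mL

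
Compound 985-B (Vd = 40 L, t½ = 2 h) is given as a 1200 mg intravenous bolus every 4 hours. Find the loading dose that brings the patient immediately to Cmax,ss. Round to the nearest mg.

1600 mg

f = (1/2)^(4/2) ≈ 0.250000; accumulation ratio R = 1/(1−f) ≈ 1.33333.
Loading dose to hit Cmax,ss on first dose: D_load = D_maint·R ≈ 1200 × 1.33333 ≈ 1600.00 mg.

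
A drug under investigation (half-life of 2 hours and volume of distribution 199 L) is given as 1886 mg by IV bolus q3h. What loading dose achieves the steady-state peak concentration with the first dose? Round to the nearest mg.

f = (1/2)^(3/2) ≈ 0.353553; accumulation ratio R = 1/(1−f) ≈ 1.54692.
Loading dose to hit Cmax,ss on first dose: D_load = D_maint·R ≈ 1886 × 1.54692 ≈ 2917.49 mg.

2917 mg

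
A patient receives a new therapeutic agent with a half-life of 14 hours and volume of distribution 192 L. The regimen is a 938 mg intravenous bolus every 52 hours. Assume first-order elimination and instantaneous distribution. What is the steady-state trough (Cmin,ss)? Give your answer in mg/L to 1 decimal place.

0.4 mg/L

τ/t½ = 52/14 ≈ 3.7143, so fraction remaining f = (1/2)^(52/14) ≈ 0.0762.
Accumulation ratio R = 1/(1 − f) ≈ 1/0.9238 ≈ 1.0825.
Single-dose peak C₀ = D/Vd = 938/192 ≈ 4.885 mg/L.
Steady-state peak Cmax,ss = C₀·R ≈ 4.885 × 1.0825 ≈ 5.288 mg/L.
Steady-state trough Cmin,ss = Cmax,ss·f ≈ 5.288 × 0.0762 ≈ 0.403 mg/L.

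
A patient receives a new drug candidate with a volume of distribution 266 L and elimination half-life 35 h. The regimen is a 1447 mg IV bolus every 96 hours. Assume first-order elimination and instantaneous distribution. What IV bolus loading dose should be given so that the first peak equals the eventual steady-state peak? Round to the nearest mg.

f = (1/2)^(96/35) ≈ 0.149389; accumulation ratio R = 1/(1−f) ≈ 1.17563.
Loading dose to hit Cmax,ss on first dose: D_load = D_maint·R ≈ 1447 × 1.17563 ≈ 1701.14 mg.

1701 mg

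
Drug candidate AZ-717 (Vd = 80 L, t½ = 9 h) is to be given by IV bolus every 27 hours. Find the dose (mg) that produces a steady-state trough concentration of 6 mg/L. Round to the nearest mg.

τ/t½ = 27/9 ≈ 3, so f = (1/2)^(27/9) ≈ 0.125000.
Cmin,ss = (D/Vd)·f/(1−f), so D = Cmin,ss·Vd·(1−f)/f.
D = 6 × 80 × (1−f)/f ≈ 6 × 80 × 7.00000 ≈ 3360.00 mg.

3360 mg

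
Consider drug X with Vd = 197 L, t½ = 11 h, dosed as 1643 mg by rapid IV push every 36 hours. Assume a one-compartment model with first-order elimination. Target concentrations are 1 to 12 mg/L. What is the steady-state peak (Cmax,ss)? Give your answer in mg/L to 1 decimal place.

τ/t½ = 36/11 ≈ 3.2727, so fraction remaining f = (1/2)^(36/11) ≈ 0.1035.
At steady state, accumulation factor R = 1/(1 − e^(−kτ)) ≈ 1.1154.
Single-dose peak C₀ = D/Vd = 1643/197 ≈ 8.340 mg/L.
Steady-state peak Cmax,ss = C₀·R ≈ 8.340 × 1.1154 ≈ 9.302 mg/L.
Peak 9.3 mg/L vs MTC 12 mg/L: below toxic threshold.

9.3 mg/L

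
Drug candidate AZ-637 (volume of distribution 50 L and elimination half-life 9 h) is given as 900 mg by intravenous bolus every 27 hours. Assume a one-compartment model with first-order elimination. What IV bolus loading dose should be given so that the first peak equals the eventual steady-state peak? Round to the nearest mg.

1029 mg

f = (1/2)^(27/9) ≈ 0.125000; accumulation ratio R = 1/(1−f) ≈ 1.14286.
Loading dose to hit Cmax,ss on first dose: D_load = D_maint·R ≈ 900 × 1.14286 ≈ 1028.57 mg.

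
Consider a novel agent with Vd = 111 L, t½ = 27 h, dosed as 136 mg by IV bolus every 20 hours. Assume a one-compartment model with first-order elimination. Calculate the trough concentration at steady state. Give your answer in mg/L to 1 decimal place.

1.8 mg/L

Over one 20-h interval, 20/27 ≈ 0.74074 half-lives elapse, leaving f ≈ 0.5984 of each dose.
Accumulation ratio R = 1/(1 − f) ≈ 1/0.4016 ≈ 2.4900.
Single-dose peak C₀ = D/Vd = 136/111 ≈ 1.225 mg/L.
Steady-state peak Cmax,ss = C₀·R ≈ 1.225 × 2.4900 ≈ 3.050 mg/L.
Steady-state trough Cmin,ss = Cmax,ss·f ≈ 3.050 × 0.5984 ≈ 1.825 mg/L.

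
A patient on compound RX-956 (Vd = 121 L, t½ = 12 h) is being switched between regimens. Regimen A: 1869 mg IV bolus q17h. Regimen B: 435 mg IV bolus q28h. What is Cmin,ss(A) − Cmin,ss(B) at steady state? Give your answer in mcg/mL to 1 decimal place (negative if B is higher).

8.4 mcg/mL

Regimen A: f = (1/2)^(17/12) ≈ 0.3746; Cmin,ss = (1869/121)·f/(1−f) ≈ 9.252 mcg/mL.
Regimen B: f = (1/2)^(28/12) ≈ 0.1984; Cmin,ss = (435/121)·f/(1−f) ≈ 0.890 mcg/mL.
Difference ≈ 9.252 − 0.890 ≈ 8.362 mcg/mL.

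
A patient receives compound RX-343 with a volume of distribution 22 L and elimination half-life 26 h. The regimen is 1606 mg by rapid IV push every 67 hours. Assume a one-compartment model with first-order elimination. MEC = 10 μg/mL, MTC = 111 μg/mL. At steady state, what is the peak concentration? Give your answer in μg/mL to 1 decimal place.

87.7 μg/mL

τ/t½ = 67/26 ≈ 2.5769, so fraction remaining f = (1/2)^(67/26) ≈ 0.1676.
Accumulation ratio R = 1/(1 − f) ≈ 1/0.8324 ≈ 1.2013.
Each bolus raises the concentration by D/Vd = 1606/22 ≈ 73.000 μg/mL.
Steady-state peak Cmax,ss = C₀·R ≈ 73.000 × 1.2013 ≈ 87.695 μg/mL.
Peak 87.7 μg/mL vs MTC 111 μg/mL: below toxic threshold.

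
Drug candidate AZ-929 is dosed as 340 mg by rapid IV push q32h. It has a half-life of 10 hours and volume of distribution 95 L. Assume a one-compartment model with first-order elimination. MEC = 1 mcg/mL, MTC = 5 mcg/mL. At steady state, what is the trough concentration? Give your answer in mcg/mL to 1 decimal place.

0.4 mcg/mL

Over one 32-h interval, 32/10 ≈ 3.2 half-lives elapse, leaving f ≈ 0.1088 of each dose.
Accumulation ratio R = 1/(1 − f) ≈ 1/0.8912 ≈ 1.1221.
Each bolus raises the concentration by D/Vd = 340/95 ≈ 3.579 mcg/mL.
Cmax,ss = C₀/(1 − f) ≈ 3.579/0.8912 ≈ 4.016 mcg/mL.
One interval later, Cmin,ss = Cmax,ss·e^(−kτ) ≈ 4.016 × 0.1088 ≈ 0.437 mcg/mL.
Trough 0.4 mcg/mL vs MEC 1 mcg/mL: subtherapeutic.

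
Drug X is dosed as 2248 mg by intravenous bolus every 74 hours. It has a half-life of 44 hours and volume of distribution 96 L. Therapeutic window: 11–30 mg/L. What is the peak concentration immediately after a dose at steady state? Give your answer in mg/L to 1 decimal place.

τ/t½ = 74/44 ≈ 1.6818, so fraction remaining f = (1/2)^(74/44) ≈ 0.3117.
At steady state, accumulation factor R = 1/(1 − e^(−kτ)) ≈ 1.4529.
Each bolus raises the concentration by D/Vd = 2248/96 ≈ 23.417 mg/L.
Steady-state peak Cmax,ss = C₀·R ≈ 23.417 × 1.4529 ≈ 34.023 mg/L.
Peak 34.0 mg/L vs MTC 30 mg/L: exceeds toxic threshold.

34.0 mg/L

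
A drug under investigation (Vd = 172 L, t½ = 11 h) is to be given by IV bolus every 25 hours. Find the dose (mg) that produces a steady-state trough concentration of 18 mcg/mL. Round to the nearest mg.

11865 mg

τ/t½ = 25/11 ≈ 2.2727, so f = (1/2)^(25/11) ≈ 0.206938.
Cmin,ss = (D/Vd)·f/(1−f), so D = Cmin,ss·Vd·(1−f)/f.
D = 18 × 172 × (1−f)/f ≈ 18 × 172 × 3.83237 ≈ 11865.02 mg.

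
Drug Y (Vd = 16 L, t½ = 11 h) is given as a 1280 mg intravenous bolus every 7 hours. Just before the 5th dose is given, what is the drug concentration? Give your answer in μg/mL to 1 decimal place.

119.6 μg/mL

f = (1/2)^(τ/t½) = (1/2)^(7/11) ≈ 0.6433.
C₀ = D/Vd = 1280/16 ≈ 80.000 μg/mL.
Before the 5th dose, 4 doses have been given. Superposition: Cmin = C₀·(f + f² + … + f^4).
≈ 80.000 × (0.6433 + 0.4138 + 0.2662 + 0.1713) ≈ 80.000 × 1.4946 ≈ 119.568 μg/mL.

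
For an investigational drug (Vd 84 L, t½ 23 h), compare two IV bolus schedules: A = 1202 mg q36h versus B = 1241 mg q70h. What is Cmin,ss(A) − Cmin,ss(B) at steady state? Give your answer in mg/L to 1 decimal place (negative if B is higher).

Regimen A: f = (1/2)^(36/23) ≈ 0.3379; Cmin,ss = (1202/84)·f/(1−f) ≈ 7.303 mg/L.
Regimen B: f = (1/2)^(70/23) ≈ 0.1213; Cmin,ss = (1241/84)·f/(1−f) ≈ 2.039 mg/L.
Difference ≈ 7.303 − 2.039 ≈ 5.264 mg/L.

5.3 mg/L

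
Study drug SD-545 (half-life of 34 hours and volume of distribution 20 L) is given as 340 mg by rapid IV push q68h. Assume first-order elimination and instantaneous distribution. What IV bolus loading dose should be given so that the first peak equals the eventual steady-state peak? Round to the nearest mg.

f = (1/2)^(68/34) ≈ 0.250000; accumulation ratio R = 1/(1−f) ≈ 1.33333.
Loading dose to hit Cmax,ss on first dose: D_load = D_maint·R ≈ 340 × 1.33333 ≈ 453.33 mg.

453 mg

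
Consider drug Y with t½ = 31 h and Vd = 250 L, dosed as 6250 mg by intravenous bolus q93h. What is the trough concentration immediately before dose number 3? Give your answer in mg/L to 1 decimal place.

3.5 mg/L

f = (1/2)^(τ/t½) = (1/2)^(93/31) ≈ 0.1250.
C₀ = D/Vd = 6250/250 ≈ 25.000 mg/L.
Before the 3rd dose, 2 doses have been given. Superposition: Cmin = C₀·(f + f²).
≈ 25.000 × (0.1250 + 0.0156) ≈ 25.000 × 0.1406 ≈ 3.515 mg/L.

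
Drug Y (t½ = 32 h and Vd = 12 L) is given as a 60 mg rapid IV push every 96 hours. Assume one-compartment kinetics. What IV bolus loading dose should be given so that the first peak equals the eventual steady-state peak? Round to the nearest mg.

f = (1/2)^(96/32) ≈ 0.125000; accumulation ratio R = 1/(1−f) ≈ 1.14286.
Loading dose to hit Cmax,ss on first dose: D_load = D_maint·R ≈ 60 × 1.14286 ≈ 68.57 mg.

69 mg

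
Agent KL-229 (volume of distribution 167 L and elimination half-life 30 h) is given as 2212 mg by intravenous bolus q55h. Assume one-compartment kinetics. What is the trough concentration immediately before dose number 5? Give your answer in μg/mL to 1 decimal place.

f = (1/2)^(τ/t½) = (1/2)^(55/30) ≈ 0.2806.
C₀ = D/Vd = 2212/167 ≈ 13.246 μg/mL.
Before the 5th dose, 4 doses have been given. Superposition: Cmin = C₀·(f + f² + … + f^4).
≈ 13.246 × (0.2806 + 0.0787 + 0.0221 + 0.0062) ≈ 13.246 × 0.3876 ≈ 5.134 μg/mL.

5.1 μg/mL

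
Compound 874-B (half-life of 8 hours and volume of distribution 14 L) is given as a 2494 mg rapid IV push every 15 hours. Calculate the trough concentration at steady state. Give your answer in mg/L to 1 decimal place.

k = ln2/t½ = ln2/8 ≈ 0.086643 h⁻¹; fraction remaining f = e^(−kτ) = e^(−0.086643×15) ≈ 0.2726.
Each bolus raises the concentration by D/Vd = 2494/14 ≈ 178.143 mg/L.
Steady-state trough Cmin,ss = C₀·f/(1−f) ≈ 178.143 × 0.2726/0.7274 ≈ 66.761 mg/L.

66.8 mg/L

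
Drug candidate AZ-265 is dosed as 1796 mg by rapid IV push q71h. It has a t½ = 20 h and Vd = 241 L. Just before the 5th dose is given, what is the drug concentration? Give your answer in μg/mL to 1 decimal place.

f = (1/2)^(τ/t½) = (1/2)^(71/20) ≈ 0.0854.
C₀ = D/Vd = 1796/241 ≈ 7.452 μg/mL.
Before the 5th dose, 4 doses have been given. Superposition: Cmin = C₀·(f + f² + … + f^4).
≈ 7.452 × (0.0854 + 0.0073 + 0.0006 + 0.0001) ≈ 7.452 × 0.0934 ≈ 0.696 μg/mL.

0.7 μg/mL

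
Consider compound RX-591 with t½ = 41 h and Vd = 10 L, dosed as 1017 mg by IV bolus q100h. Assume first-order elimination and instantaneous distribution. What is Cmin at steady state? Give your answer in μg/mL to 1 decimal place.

23.0 μg/mL

Over one 100-h interval, 100/41 ≈ 2.439 half-lives elapse, leaving f ≈ 0.1844 of each dose.
Accumulation ratio R = 1/(1 − f) ≈ 1/0.8156 ≈ 1.2261.
Each bolus raises the concentration by D/Vd = 1017/10 ≈ 101.700 μg/mL.
Cmax,ss = C₀/(1 − f) ≈ 101.700/0.8156 ≈ 124.693 μg/mL.
Steady-state trough Cmin,ss = Cmax,ss·f ≈ 124.693 × 0.1844 ≈ 22.993 μg/mL.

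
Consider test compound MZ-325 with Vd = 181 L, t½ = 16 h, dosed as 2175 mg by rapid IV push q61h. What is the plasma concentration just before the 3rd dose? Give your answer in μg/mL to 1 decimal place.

f = (1/2)^(τ/t½) = (1/2)^(61/16) ≈ 0.0712.
C₀ = D/Vd = 2175/181 ≈ 12.017 μg/mL.
Before the 3rd dose, 2 doses have been given. Superposition: Cmin = C₀·(f + f²).
≈ 12.017 × (0.0712 + 0.0051) ≈ 12.017 × 0.0763 ≈ 0.917 μg/mL.

0.9 μg/mL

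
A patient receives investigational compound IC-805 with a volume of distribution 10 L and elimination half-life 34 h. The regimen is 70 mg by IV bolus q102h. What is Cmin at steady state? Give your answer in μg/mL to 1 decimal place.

1.0 μg/mL

The dosing interval is 3 half-lives, so f = 2^(−3) = 0.125.
At steady state, R = 1/(1 − 0.125) = 8/7.
Single-dose peak C₀ = D/Vd = 70/10 = 7 μg/mL.
Steady-state peak Cmax,ss = C₀·R = 7 × 8/7 ≈ 8.000 μg/mL.
Steady-state trough Cmin,ss = Cmax,ss·f ≈ 8.000 × 0.125 ≈ 1.000 μg/mL.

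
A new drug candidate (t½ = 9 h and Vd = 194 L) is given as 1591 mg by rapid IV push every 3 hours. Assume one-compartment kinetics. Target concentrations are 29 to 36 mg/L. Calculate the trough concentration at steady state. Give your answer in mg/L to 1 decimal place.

31.6 mg/L

Over one 3-h interval, 3/9 ≈ 0.33333 half-lives elapse, leaving f ≈ 0.7937 of each dose.
Each bolus raises the concentration by D/Vd = 1591/194 ≈ 8.201 mg/L.
Steady-state trough Cmin,ss = C₀·f/(1−f) ≈ 8.201 × 0.7937/0.2063 ≈ 31.552 mg/L.
Trough 31.6 mg/L vs MEC 29 mg/L: adequate.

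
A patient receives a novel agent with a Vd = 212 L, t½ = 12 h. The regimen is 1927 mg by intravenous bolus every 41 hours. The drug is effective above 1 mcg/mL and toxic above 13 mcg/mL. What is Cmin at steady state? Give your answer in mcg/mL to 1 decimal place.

τ/t½ = 41/12 ≈ 3.4167, so fraction remaining f = (1/2)^(41/12) ≈ 0.0936.
Single-dose peak C₀ = D/Vd = 1927/212 ≈ 9.090 mcg/mL.
Steady-state trough Cmin,ss = C₀·f/(1−f) ≈ 9.090 × 0.0936/0.9064 ≈ 0.939 mcg/mL.
Trough 0.9 mcg/mL vs MEC 1 mcg/mL: subtherapeutic.

0.9 mcg/mL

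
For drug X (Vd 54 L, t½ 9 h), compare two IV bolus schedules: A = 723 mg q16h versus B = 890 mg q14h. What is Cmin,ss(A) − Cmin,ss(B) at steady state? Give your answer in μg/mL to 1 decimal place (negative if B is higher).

-3.0 μg/mL

Regimen A: f = (1/2)^(16/9) ≈ 0.2916; Cmin,ss = (723/54)·f/(1−f) ≈ 5.511 μg/mL.
Regimen B: f = (1/2)^(14/9) ≈ 0.3402; Cmin,ss = (890/54)·f/(1−f) ≈ 8.498 μg/mL.
Difference ≈ 5.511 − 8.498 ≈ -2.987 μg/mL.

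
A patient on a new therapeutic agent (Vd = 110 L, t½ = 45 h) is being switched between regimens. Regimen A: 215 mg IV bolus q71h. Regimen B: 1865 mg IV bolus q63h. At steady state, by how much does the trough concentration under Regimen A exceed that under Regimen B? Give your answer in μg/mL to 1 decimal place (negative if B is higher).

-9.4 μg/mL

Regimen A: f = (1/2)^(71/45) ≈ 0.3350; Cmin,ss = (215/110)·f/(1−f) ≈ 0.985 μg/mL.
Regimen B: f = (1/2)^(63/45) ≈ 0.3789; Cmin,ss = (1865/110)·f/(1−f) ≈ 10.343 μg/mL.
Difference ≈ 0.985 − 10.343 ≈ -9.358 μg/mL.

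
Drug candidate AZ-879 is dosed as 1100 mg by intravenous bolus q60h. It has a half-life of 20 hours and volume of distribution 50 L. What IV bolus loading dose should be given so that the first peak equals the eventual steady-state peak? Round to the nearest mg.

f = (1/2)^(60/20) ≈ 0.125000; accumulation ratio R = 1/(1−f) ≈ 1.14286.
Loading dose to hit Cmax,ss on first dose: D_load = D_maint·R ≈ 1100 × 1.14286 ≈ 1257.15 mg.

1257 mg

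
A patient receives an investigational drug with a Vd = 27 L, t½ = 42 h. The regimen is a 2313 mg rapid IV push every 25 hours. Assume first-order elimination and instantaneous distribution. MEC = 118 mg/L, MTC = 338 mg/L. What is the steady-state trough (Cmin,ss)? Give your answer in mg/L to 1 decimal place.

τ/t½ = 25/42 ≈ 0.59524, so fraction remaining f = (1/2)^(25/42) ≈ 0.6619.
At steady state, accumulation factor R = 1/(1 − e^(−kτ)) ≈ 2.9577.
Each bolus raises the concentration by D/Vd = 2313/27 ≈ 85.667 mg/L.
Steady-state peak Cmax,ss = C₀·R ≈ 85.667 × 2.9577 ≈ 253.377 mg/L.
One interval later, Cmin,ss = Cmax,ss·e^(−kτ) ≈ 253.377 × 0.6619 ≈ 167.710 mg/L.
Trough 167.7 mg/L vs MEC 118 mg/L: adequate.

167.7 mg/L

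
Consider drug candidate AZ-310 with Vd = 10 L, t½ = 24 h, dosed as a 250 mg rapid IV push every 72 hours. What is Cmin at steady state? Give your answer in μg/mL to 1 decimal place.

3.6 μg/mL

The dosing interval is 3 half-lives, so f = 2^(−3) = 0.125.
At steady state, R = 1/(1 − 0.125) = 8/7.
Single-dose peak C₀ = D/Vd = 250/10 = 25 μg/mL.
Steady-state peak Cmax,ss = C₀·R = 25 × 8/7 ≈ 28.571 μg/mL.
Steady-state trough Cmin,ss = Cmax,ss·f ≈ 28.571 × 0.125 ≈ 3.571 μg/mL.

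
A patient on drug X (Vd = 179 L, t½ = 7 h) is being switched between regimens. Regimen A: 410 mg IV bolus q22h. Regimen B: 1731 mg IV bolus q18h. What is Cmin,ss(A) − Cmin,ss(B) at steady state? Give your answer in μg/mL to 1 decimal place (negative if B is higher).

Regimen A: f = (1/2)^(22/7) ≈ 0.1132; Cmin,ss = (410/179)·f/(1−f) ≈ 0.292 μg/mL.
Regimen B: f = (1/2)^(18/7) ≈ 0.1682; Cmin,ss = (1731/179)·f/(1−f) ≈ 1.955 μg/mL.
Difference ≈ 0.292 − 1.955 ≈ -1.663 μg/mL.

-1.7 μg/mL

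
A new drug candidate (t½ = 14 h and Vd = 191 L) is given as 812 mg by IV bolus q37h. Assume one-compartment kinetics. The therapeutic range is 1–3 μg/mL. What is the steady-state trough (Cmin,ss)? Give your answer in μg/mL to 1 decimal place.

0.8 μg/mL

Over one 37-h interval, 37/14 ≈ 2.6429 half-lives elapse, leaving f ≈ 0.1601 of each dose.
Accumulation ratio R = 1/(1 − f) ≈ 1/0.8399 ≈ 1.1906.
Each bolus raises the concentration by D/Vd = 812/191 ≈ 4.251 μg/mL.
Cmax,ss = C₀/(1 − f) ≈ 4.251/0.8399 ≈ 5.061 μg/mL.
Steady-state trough Cmin,ss = Cmax,ss·f ≈ 5.061 × 0.1601 ≈ 0.810 μg/mL.
Trough 0.8 μg/mL vs MEC 1 μg/mL: subtherapeutic.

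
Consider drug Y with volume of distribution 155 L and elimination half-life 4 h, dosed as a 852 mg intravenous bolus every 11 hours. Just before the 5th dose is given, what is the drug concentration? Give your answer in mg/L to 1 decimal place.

1.0 mg/L

f = (1/2)^(τ/t½) = (1/2)^(11/4) ≈ 0.1487.
C₀ = D/Vd = 852/155 ≈ 5.497 mg/L.
Before the 5th dose, 4 doses have been given. Superposition: Cmin = C₀·(f + f² + … + f^4).
≈ 5.497 × (0.1487 + 0.0221 + 0.0033 + 0.0005) ≈ 5.497 × 0.1746 ≈ 0.960 mg/L.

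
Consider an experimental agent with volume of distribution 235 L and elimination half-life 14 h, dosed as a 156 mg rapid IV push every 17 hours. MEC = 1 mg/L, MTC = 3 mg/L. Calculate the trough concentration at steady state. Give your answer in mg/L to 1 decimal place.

k = ln2/t½ = ln2/14 ≈ 0.049511 h⁻¹; fraction remaining f = e^(−kτ) = e^(−0.049511×17) ≈ 0.4310.
Single-dose peak C₀ = D/Vd = 156/235 ≈ 0.664 mg/L.
Steady-state trough Cmin,ss = C₀·f/(1−f) ≈ 0.664 × 0.4310/0.5690 ≈ 0.503 mg/L.
Trough 0.5 mg/L vs MEC 1 mg/L: subtherapeutic.

0.5 mg/L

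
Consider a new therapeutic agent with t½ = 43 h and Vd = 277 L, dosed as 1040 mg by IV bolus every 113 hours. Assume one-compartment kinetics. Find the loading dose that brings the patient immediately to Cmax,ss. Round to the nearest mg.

1241 mg

f = (1/2)^(113/43) ≈ 0.161779; accumulation ratio R = 1/(1−f) ≈ 1.19300.
Loading dose to hit Cmax,ss on first dose: D_load = D_maint·R ≈ 1040 × 1.19300 ≈ 1240.72 mg.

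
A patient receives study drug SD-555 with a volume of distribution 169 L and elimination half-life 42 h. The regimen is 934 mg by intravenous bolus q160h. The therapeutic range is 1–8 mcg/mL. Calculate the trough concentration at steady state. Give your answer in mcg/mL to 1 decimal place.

0.4 mcg/mL

τ/t½ = 160/42 ≈ 3.8095, so fraction remaining f = (1/2)^(160/42) ≈ 0.0713.
At steady state, accumulation factor R = 1/(1 − e^(−kτ)) ≈ 1.0768.
Single-dose peak C₀ = D/Vd = 934/169 ≈ 5.527 mcg/mL.
Steady-state peak Cmax,ss = C₀·R ≈ 5.527 × 1.0768 ≈ 5.951 mcg/mL.
Steady-state trough Cmin,ss = Cmax,ss·f ≈ 5.951 × 0.0713 ≈ 0.424 mcg/mL.
Trough 0.4 mcg/mL vs MEC 1 mcg/mL: subtherapeutic.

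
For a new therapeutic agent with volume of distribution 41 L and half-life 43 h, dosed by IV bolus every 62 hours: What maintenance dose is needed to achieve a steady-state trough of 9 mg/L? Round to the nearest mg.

633 mg

τ/t½ = 62/43 ≈ 1.4419, so f = (1/2)^(62/43) ≈ 0.368092.
Cmin,ss = (D/Vd)·f/(1−f), so D = Cmin,ss·Vd·(1−f)/f.
D = 9 × 41 × (1−f)/f ≈ 9 × 41 × 1.71671 ≈ 633.47 mg.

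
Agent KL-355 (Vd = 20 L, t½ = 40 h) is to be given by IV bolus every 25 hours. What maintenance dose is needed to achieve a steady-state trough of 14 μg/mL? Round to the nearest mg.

τ/t½ = 25/40 ≈ 0.625, so f = (1/2)^(25/40) ≈ 0.648420.
Cmin,ss = (D/Vd)·f/(1−f), so D = Cmin,ss·Vd·(1−f)/f.
D = 14 × 20 × (1−f)/f ≈ 14 × 20 × 0.54221 ≈ 151.82 mg.

152 mg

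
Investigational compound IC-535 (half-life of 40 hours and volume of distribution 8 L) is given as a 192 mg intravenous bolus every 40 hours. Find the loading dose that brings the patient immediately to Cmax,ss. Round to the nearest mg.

384 mg

f = (1/2)^(40/40) ≈ 0.500000; accumulation ratio R = 1/(1−f) ≈ 2.00000.
Loading dose to hit Cmax,ss on first dose: D_load = D_maint·R ≈ 192 × 2.00000 ≈ 384.00 mg.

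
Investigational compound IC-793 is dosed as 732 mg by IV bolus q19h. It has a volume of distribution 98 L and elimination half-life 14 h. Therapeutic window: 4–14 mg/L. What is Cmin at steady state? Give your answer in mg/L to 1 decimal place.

4.8 mg/L

k = ln2/t½ = ln2/14 ≈ 0.049511 h⁻¹; fraction remaining f = e^(−kτ) = e^(−0.049511×19) ≈ 0.3904.
Single-dose peak C₀ = D/Vd = 732/98 ≈ 7.469 mg/L.
Steady-state trough Cmin,ss = C₀·f/(1−f) ≈ 7.469 × 0.3904/0.6096 ≈ 4.783 mg/L.
Trough 4.8 mg/L vs MEC 4 mg/L: adequate.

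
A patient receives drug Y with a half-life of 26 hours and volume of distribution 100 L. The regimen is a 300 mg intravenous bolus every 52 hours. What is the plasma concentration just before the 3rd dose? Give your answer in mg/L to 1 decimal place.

f = (1/2)^(τ/t½) = (1/2)^(52/26) ≈ 0.2500.
C₀ = D/Vd = 300/100 ≈ 3.000 mg/L.
Before the 3rd dose, 2 doses have been given. Superposition: Cmin = C₀·(f + f²).
≈ 3.000 × (0.2500 + 0.0625) ≈ 3.000 × 0.3125 ≈ 0.938 mg/L.

0.9 mg/L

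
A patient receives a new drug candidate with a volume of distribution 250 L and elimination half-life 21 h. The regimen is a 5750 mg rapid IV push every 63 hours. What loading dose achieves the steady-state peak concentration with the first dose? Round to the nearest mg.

6571 mg

f = (1/2)^(63/21) ≈ 0.125000; accumulation ratio R = 1/(1−f) ≈ 1.14286.
Loading dose to hit Cmax,ss on first dose: D_load = D_maint·R ≈ 5750 × 1.14286 ≈ 6571.44 mg.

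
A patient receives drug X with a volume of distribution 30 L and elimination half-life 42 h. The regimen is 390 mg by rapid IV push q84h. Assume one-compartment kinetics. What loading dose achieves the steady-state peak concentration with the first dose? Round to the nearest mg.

f = (1/2)^(84/42) ≈ 0.250000; accumulation ratio R = 1/(1−f) ≈ 1.33333.
Loading dose to hit Cmax,ss on first dose: D_load = D_maint·R ≈ 390 × 1.33333 ≈ 520.00 mg.

520 mg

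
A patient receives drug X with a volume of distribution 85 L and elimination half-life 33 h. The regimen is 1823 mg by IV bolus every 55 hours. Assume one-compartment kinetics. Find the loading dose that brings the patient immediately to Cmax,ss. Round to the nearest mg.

2661 mg

f = (1/2)^(55/33) ≈ 0.314980; accumulation ratio R = 1/(1−f) ≈ 1.45981.
Loading dose to hit Cmax,ss on first dose: D_load = D_maint·R ≈ 1823 × 1.45981 ≈ 2661.23 mg.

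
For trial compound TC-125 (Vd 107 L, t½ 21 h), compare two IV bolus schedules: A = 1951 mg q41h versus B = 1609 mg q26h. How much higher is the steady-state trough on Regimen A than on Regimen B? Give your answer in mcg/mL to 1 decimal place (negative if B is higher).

-4.7 mcg/mL

Regimen A: f = (1/2)^(41/21) ≈ 0.2584; Cmin,ss = (1951/107)·f/(1−f) ≈ 6.353 mcg/mL.
Regimen B: f = (1/2)^(26/21) ≈ 0.4239; Cmin,ss = (1609/107)·f/(1−f) ≈ 11.065 mcg/mL.
Difference ≈ 6.353 − 11.065 ≈ -4.712 mcg/mL.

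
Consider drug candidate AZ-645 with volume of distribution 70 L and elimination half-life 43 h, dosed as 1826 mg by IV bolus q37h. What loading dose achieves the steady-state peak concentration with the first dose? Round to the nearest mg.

f = (1/2)^(37/43) ≈ 0.550775; accumulation ratio R = 1/(1−f) ≈ 2.22606.
Loading dose to hit Cmax,ss on first dose: D_load = D_maint·R ≈ 1826 × 2.22606 ≈ 4064.79 mg.

4065 mg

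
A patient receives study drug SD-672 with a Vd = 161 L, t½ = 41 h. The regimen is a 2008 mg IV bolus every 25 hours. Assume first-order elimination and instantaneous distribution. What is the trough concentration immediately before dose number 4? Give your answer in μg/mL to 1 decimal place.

f = (1/2)^(τ/t½) = (1/2)^(25/41) ≈ 0.6553.
C₀ = D/Vd = 2008/161 ≈ 12.472 μg/mL.
Before the 4th dose, 3 doses have been given. Superposition: Cmin = C₀·(f + f² + … + f^3).
≈ 12.472 × (0.6553 + 0.4294 + 0.2814) ≈ 12.472 × 1.3661 ≈ 17.038 μg/mL.

17.0 μg/mL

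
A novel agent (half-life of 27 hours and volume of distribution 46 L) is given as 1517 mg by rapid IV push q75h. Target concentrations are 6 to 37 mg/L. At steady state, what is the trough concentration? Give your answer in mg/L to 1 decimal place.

k = ln2/t½ = ln2/27 ≈ 0.025672 h⁻¹; fraction remaining f = e^(−kτ) = e^(−0.025672×75) ≈ 0.1458.
Accumulation ratio R = 1/(1 − f) ≈ 1/0.8542 ≈ 1.1707.
Each bolus raises the concentration by D/Vd = 1517/46 ≈ 32.978 mg/L.
Steady-state peak Cmax,ss = C₀·R ≈ 32.978 × 1.1707 ≈ 38.607 mg/L.
Steady-state trough Cmin,ss = Cmax,ss·f ≈ 38.607 × 0.1458 ≈ 5.629 mg/L.
Trough 5.6 mg/L vs MEC 6 mg/L: subtherapeutic.

5.6 mg/L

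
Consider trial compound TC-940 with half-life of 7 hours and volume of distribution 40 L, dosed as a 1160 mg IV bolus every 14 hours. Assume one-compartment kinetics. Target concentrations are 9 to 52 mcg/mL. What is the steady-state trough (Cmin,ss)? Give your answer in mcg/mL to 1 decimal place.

τ = 14 h = 2 half-lives, so f = (1/2)^2 = 0.25.
At steady state, R = 1/(1 − 0.25) = 4/3.
Single-dose peak C₀ = D/Vd = 1160/40 = 29 mcg/mL.
Steady-state peak Cmax,ss = C₀·R = 29 × 4/3 ≈ 38.667 mcg/mL.
Steady-state trough Cmin,ss = Cmax,ss·f ≈ 38.667 × 0.25 ≈ 9.667 mcg/mL.
Trough 9.7 mcg/mL vs MEC 9 mcg/mL: adequate.

9.7 mcg/mL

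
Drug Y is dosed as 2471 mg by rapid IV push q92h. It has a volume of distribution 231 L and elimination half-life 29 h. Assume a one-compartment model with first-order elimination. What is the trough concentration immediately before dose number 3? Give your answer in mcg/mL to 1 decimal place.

f = (1/2)^(τ/t½) = (1/2)^(92/29) ≈ 0.1109.
C₀ = D/Vd = 2471/231 ≈ 10.697 mcg/mL.
Before the 3rd dose, 2 doses have been given. Superposition: Cmin = C₀·(f + f²).
≈ 10.697 × (0.1109 + 0.0123) ≈ 10.697 × 0.1232 ≈ 1.318 mcg/mL.

1.3 mcg/mL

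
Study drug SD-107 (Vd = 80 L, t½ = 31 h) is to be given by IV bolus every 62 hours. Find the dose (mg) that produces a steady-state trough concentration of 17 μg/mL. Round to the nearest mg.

4080 mg

τ/t½ = 62/31 ≈ 2, so f = (1/2)^(62/31) ≈ 0.250000.
Cmin,ss = (D/Vd)·f/(1−f), so D = Cmin,ss·Vd·(1−f)/f.
D = 17 × 80 × (1−f)/f ≈ 17 × 80 × 3.00000 ≈ 4080.00 mg.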